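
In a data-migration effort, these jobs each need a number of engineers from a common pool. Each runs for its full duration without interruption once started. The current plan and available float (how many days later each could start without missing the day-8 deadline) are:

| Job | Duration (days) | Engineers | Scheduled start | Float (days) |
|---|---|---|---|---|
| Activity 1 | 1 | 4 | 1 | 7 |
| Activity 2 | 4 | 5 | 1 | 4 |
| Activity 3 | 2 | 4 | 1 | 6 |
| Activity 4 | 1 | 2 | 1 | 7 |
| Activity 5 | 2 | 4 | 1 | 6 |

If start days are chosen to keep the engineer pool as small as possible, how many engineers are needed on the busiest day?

8

Early-start (Activity 1@1, Activity 2@1, Activity 3@1, Activity 4@1, Activity 5@1) gives peak 19: d1:19  d2:13  d3:5  d4:5  d5:0  d6:0  d7:0  d8:0.
Shift Activity 2→2, Activity 3→6, Activity 5→6.
Schedule Activity 1@1, Activity 2@2, Activity 3@6, Activity 4@1, Activity 5@6: d1:6  d2:5  d3:5  d4:5  d5:5  d6:8  d7:8  d8:0 — peak 8.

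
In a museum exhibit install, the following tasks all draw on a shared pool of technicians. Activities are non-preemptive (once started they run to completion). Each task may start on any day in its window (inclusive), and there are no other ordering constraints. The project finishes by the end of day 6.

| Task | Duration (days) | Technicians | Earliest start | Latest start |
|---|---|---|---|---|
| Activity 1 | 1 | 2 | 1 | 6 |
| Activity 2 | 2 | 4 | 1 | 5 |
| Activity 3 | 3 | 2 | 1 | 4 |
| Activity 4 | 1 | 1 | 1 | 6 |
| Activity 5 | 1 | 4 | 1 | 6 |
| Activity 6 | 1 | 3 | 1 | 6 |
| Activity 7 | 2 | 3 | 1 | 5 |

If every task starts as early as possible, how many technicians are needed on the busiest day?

19

Early-start schedule: Activity 1@1, Activity 2@1, Activity 3@1, Activity 4@1, Activity 5@1, Activity 6@1, Activity 7@1.
Load per day: day 1: 19, day 2: 9, day 3: 2, day 4: 0, day 5: 0, day 6: 0.
Peak is 19.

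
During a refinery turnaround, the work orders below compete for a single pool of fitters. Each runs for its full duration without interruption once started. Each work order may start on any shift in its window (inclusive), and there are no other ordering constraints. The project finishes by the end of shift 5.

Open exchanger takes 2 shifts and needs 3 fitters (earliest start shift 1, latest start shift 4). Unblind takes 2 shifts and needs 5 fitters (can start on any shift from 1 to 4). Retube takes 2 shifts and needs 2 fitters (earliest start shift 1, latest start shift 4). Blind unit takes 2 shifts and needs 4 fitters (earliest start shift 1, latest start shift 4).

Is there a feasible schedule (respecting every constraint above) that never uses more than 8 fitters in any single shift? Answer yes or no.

yes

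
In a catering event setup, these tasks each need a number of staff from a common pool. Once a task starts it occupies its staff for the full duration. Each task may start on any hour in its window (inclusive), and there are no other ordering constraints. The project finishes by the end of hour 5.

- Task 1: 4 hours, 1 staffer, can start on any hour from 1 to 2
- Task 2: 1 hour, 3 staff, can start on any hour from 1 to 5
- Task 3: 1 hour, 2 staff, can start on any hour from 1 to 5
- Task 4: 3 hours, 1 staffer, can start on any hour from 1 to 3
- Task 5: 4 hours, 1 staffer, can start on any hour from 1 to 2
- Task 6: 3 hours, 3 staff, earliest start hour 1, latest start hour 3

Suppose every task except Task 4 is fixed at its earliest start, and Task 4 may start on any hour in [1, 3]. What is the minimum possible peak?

10

Task 4@1: h1:11  h2:6  h3:6  h4:2  h5:0 → peak 11
Task 4@2: h1:10  h2:6  h3:6  h4:3  h5:0 → peak 10
Task 4@3: h1:10  h2:5  h3:6  h4:3  h5:1 → peak 10
Best is Task 4@2, peak 10.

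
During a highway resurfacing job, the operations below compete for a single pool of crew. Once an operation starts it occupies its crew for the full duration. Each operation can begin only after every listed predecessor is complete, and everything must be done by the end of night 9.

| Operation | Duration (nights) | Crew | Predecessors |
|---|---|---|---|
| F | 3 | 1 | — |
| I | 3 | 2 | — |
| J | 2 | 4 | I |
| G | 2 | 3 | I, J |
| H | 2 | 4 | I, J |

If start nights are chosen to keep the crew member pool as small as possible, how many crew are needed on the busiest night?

Early-start (F@1, I@1, J@4, G@6, H@6) gives peak 7: n1:3  n2:3  n3:3  n4:4  n5:4  n6:7  n7:7  n8:0  n9:0.
Shift H→8.
Schedule F@1, I@1, J@4, G@6, H@8: n1:3  n2:3  n3:3  n4:4  n5:4  n6:3  n7:3  n8:4  n9:4 — peak 4.
Total crew member-nights = 31 over 9 nights ⇒ peak ≥ ⌈31/9⌉ = 4, so 4 is optimal.

4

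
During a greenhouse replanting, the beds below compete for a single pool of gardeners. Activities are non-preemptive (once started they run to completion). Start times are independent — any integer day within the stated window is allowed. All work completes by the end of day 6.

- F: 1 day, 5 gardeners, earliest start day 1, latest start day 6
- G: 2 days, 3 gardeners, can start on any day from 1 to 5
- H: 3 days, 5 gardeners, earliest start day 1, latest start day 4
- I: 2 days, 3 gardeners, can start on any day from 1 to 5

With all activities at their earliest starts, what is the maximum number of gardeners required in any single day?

16

Early-start schedule: F@1, G@1, H@1, I@1.
Load per day: day 1: 16, day 2: 11, day 3: 5, day 4: 0, day 5: 0, day 6: 0.
Peak is 16.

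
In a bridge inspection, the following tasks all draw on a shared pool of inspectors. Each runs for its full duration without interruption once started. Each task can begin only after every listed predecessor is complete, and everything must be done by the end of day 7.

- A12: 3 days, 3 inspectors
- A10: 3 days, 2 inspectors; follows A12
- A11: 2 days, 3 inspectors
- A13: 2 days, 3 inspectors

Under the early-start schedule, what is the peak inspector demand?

9

Early-start schedule: A12@1, A10@4, A11@1, A13@1.
Load per day: day 1: 9, day 2: 9, day 3: 3, day 4: 2, day 5: 2, day 6: 2, day 7: 0.
Peak is 9.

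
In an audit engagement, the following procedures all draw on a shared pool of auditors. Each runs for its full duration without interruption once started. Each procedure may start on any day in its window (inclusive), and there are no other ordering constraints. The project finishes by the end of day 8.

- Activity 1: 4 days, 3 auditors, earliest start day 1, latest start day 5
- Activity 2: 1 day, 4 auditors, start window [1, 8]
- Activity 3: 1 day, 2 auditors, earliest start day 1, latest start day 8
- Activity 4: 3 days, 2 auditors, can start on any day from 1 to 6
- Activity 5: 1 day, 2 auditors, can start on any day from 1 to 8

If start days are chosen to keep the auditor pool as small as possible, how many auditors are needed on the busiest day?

4

Early-start (Activity 1@1, Activity 2@1, Activity 3@1, Activity 4@1, Activity 5@1) gives peak 13: d1:13  d2:5  d3:5  d4:3  d5:0  d6:0  d7:0  d8:0.
Shift Activity 2→5, Activity 3→6, Activity 4→6, Activity 5→7.
Schedule Activity 1@1, Activity 2@5, Activity 3@6, Activity 4@6, Activity 5@7: d1:3  d2:3  d3:3  d4:3  d5:4  d6:4  d7:4  d8:2 — peak 4.
Total auditor-days = 26 over 8 days ⇒ peak ≥ ⌈26/8⌉ = 4, so 4 is optimal.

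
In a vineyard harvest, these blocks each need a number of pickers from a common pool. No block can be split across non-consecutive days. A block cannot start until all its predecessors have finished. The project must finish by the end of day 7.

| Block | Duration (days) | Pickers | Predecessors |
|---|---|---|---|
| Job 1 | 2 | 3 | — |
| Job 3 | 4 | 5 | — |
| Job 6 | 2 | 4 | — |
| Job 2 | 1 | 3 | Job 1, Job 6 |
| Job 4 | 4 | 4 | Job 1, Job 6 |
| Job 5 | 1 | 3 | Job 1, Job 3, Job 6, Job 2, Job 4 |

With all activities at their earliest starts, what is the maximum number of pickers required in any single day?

Early-start schedule: Job 1@1, Job 3@1, Job 6@1, Job 2@3, Job 4@3, Job 5@7.
Load per day: day 1: 12, day 2: 12, day 3: 12, day 4: 9, day 5: 4, day 6: 4, day 7: 3.
Peak is 12.

12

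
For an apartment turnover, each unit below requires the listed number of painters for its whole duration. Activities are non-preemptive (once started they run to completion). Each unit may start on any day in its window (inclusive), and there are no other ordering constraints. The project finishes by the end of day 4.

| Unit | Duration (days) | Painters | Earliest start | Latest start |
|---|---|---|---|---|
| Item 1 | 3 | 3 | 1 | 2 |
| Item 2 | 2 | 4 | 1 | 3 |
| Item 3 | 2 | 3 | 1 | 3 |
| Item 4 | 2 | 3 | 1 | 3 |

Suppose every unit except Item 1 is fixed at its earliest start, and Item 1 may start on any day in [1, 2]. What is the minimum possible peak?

13

Item 1@1: d1:13  d2:13  d3:3  d4:0 → peak 13
Item 1@2: d1:10  d2:13  d3:3  d4:3 → peak 13
Best is Item 1@1, peak 13.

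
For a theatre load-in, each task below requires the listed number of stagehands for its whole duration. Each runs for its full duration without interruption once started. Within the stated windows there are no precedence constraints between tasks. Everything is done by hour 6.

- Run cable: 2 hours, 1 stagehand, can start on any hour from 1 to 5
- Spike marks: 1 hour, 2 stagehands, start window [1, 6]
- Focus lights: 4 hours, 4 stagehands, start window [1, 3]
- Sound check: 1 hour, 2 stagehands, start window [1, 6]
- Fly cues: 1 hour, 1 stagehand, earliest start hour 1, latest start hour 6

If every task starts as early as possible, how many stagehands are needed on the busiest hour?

10

Early-start schedule: Run cable@1, Spike marks@1, Focus lights@1, Sound check@1, Fly cues@1.
Load per hour: hour 1: 10, hour 2: 5, hour 3: 4, hour 4: 4, hour 5: 0, hour 6: 0.
Peak is 10.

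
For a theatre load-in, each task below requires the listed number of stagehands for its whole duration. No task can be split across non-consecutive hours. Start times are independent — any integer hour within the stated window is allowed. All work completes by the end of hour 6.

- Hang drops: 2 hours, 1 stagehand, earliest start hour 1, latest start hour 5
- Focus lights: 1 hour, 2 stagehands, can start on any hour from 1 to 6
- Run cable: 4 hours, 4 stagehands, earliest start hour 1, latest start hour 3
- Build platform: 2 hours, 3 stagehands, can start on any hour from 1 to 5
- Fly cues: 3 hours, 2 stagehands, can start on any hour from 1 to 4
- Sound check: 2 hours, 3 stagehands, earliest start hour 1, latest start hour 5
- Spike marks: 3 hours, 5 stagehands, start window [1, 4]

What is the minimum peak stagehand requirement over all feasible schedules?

Early-start (Hang drops@1, Focus lights@1, Run cable@1, Build platform@1, Fly cues@1, Sound check@1, Spike marks@1) gives peak 20: h1:20  h2:18  h3:11  h4:4  h5:0  h6:0.
Shift Run cable→3, Sound check→2, Spike marks→4.
Schedule Hang drops@1, Focus lights@1, Run cable@3, Build platform@1, Fly cues@1, Sound check@2, Spike marks@4: h1:8  h2:9  h3:9  h4:9  h5:9  h6:9 — peak 9.
Total stagehand-hours = 53 over 6 hours ⇒ peak ≥ ⌈53/6⌉ = 9, so 9 is optimal.

9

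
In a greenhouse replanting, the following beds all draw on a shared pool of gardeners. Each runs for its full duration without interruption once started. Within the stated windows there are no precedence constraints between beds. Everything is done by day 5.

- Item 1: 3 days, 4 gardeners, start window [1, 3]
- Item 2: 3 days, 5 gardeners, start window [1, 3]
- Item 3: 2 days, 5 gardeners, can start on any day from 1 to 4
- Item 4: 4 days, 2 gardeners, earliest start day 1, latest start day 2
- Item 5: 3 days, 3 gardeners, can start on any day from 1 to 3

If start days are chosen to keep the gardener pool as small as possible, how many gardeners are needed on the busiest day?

Early-start (Item 1@1, Item 2@1, Item 3@1, Item 4@1, Item 5@1) gives peak 19: d1:19  d2:19  d3:14  d4:2  d5:0.
Shift Item 3→4.
Schedule Item 1@1, Item 2@1, Item 3@4, Item 4@1, Item 5@1: d1:14  d2:14  d3:14  d4:7  d5:5 — peak 14.

14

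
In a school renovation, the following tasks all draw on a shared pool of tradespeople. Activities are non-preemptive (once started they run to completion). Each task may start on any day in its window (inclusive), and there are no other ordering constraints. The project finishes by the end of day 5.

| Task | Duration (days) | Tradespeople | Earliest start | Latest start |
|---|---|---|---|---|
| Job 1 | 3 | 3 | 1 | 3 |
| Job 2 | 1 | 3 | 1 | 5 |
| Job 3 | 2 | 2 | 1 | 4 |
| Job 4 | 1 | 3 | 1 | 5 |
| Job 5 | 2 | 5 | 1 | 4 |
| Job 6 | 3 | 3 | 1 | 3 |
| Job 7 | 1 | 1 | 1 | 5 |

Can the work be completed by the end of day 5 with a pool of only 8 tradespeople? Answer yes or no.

yes

Schedule Job 1@1, Job 2@1, Job 3@1, Job 4@2, Job 5@4, Job 6@3, Job 7@3: d1:8  d2:8  d3:7  d4:8  d5:8 — peak 8 ≤ 8.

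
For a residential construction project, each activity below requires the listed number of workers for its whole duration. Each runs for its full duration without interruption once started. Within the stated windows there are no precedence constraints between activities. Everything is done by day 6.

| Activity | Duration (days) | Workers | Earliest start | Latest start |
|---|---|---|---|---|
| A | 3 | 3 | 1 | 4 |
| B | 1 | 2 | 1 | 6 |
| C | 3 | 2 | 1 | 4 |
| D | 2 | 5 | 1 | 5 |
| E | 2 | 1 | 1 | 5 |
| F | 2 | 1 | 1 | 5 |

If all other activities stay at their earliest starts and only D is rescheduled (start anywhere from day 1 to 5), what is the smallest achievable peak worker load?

9

D@1: d1:14  d2:12  d3:5  d4:0  d5:0  d6:0 → peak 14
D@2: d1:9  d2:12  d3:10  d4:0  d5:0  d6:0 → peak 12
D@3: d1:9  d2:7  d3:10  d4:5  d5:0  d6:0 → peak 10
D@4: d1:9  d2:7  d3:5  d4:5  d5:5  d6:0 → peak 9
D@5: d1:9  d2:7  d3:5  d4:0  d5:5  d6:5 → peak 9
Best is D@4, peak 9.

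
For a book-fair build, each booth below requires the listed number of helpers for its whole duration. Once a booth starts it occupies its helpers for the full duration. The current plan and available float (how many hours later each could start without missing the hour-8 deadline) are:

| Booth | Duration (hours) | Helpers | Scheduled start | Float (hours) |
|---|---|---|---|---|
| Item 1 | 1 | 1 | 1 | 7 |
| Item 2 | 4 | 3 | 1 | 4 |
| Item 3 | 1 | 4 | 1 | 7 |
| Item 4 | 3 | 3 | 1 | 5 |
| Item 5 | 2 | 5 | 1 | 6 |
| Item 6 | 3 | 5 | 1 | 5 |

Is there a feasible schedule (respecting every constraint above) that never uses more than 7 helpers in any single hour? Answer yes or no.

no

The minimum achievable peak is 8; 7 < 8, so no feasible schedule stays within the cap.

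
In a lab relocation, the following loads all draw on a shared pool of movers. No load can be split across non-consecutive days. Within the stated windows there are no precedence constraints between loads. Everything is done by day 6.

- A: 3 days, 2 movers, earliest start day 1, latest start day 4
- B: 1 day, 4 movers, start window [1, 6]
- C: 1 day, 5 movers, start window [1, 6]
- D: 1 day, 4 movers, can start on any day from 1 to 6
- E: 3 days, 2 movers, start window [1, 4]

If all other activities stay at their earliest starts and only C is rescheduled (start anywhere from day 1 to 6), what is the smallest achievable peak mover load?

C@1: d1:17  d2:4  d3:4  d4:0  d5:0  d6:0 → peak 17
C@2: d1:12  d2:9  d3:4  d4:0  d5:0  d6:0 → peak 12
C@3: d1:12  d2:4  d3:9  d4:0  d5:0  d6:0 → peak 12
C@4: d1:12  d2:4  d3:4  d4:5  d5:0  d6:0 → peak 12
C@5: d1:12  d2:4  d3:4  d4:0  d5:5  d6:0 → peak 12
C@6: d1:12  d2:4  d3:4  d4:0  d5:0  d6:5 → peak 12
Best is C@2, peak 12.

12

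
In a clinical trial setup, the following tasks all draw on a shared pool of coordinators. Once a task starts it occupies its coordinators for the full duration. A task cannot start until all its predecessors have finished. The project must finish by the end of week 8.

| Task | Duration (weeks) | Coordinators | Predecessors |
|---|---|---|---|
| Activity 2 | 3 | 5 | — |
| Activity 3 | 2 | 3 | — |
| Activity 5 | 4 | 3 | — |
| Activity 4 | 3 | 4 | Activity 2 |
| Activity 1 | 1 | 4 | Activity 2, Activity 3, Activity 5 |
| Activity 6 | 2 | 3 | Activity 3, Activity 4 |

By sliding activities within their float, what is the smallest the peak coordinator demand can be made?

Early-start (Activity 2@1, Activity 3@1, Activity 5@1, Activity 4@4, Activity 1@5, Activity 6@7) gives peak 11: w1:11  w2:11  w3:8  w4:7  w5:8  w6:4  w7:3  w8:3.
Shift Activity 5→3, Activity 1→7.
Schedule Activity 2@1, Activity 3@1, Activity 5@3, Activity 4@4, Activity 1@7, Activity 6@7: w1:8  w2:8  w3:8  w4:7  w5:7  w6:7  w7:7  w8:3 — peak 8.

8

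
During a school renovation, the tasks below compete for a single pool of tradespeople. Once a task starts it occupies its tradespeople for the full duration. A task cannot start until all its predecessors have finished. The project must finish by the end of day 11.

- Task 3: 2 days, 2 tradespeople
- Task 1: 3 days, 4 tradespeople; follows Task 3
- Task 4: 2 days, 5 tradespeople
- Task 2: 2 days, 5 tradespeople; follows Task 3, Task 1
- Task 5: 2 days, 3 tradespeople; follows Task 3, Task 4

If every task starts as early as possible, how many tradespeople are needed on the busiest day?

Early-start schedule: Task 3@1, Task 1@3, Task 4@1, Task 2@6, Task 5@3.
Load per day: day 1: 7, day 2: 7, day 3: 7, day 4: 7, day 5: 4, day 6: 5, day 7: 5, day 8: 0, day 9: 0, day 10: 0, day 11: 0.
Peak is 7.

7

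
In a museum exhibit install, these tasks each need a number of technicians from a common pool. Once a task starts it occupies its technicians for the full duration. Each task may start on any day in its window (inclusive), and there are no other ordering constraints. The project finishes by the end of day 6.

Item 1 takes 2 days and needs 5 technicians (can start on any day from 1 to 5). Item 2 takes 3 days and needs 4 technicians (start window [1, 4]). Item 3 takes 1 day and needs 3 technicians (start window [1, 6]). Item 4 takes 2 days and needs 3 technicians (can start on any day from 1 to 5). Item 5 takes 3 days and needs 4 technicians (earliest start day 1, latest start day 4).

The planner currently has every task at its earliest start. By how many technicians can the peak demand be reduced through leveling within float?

Early-start peak: d1:19  d2:16  d3:8  d4:0  d5:0  d6:0 ⇒ 19.
Leveled (Item 1@1, Item 2@3, Item 3@1, Item 4@2, Item 5@4): d1:8  d2:8  d3:7  d4:8  d5:8  d6:4 ⇒ 8.
Reduction 19 − 8 = 11.

11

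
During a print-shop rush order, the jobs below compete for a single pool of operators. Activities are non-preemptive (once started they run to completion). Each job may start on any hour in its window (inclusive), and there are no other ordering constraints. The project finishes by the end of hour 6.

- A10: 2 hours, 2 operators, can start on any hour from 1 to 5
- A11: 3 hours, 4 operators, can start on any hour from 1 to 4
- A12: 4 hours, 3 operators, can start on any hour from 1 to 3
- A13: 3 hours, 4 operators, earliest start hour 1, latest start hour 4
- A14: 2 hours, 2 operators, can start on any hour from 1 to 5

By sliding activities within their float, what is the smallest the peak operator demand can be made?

8

Early-start (A10@1, A11@1, A12@1, A13@1, A14@1) gives peak 15: h1:15  h2:15  h3:11  h4:3  h5:0  h6:0.
Shift A12→3, A13→4.
Schedule A10@1, A11@1, A12@3, A13@4, A14@1: h1:8  h2:8  h3:7  h4:7  h5:7  h6:7 — peak 8.
Total operator-hours = 44 over 6 hours ⇒ peak ≥ ⌈44/6⌉ = 8, so 8 is optimal.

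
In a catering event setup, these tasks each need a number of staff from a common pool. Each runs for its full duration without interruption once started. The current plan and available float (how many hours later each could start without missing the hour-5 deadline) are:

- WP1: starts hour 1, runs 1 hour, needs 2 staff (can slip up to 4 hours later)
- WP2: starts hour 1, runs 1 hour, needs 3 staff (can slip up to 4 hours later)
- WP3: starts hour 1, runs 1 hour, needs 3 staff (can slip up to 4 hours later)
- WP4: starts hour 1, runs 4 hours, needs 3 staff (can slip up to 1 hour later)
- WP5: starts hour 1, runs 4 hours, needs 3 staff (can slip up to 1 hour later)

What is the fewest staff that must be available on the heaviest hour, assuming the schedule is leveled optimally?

8

Early-start (WP1@1, WP2@1, WP3@1, WP4@1, WP5@1) gives peak 14: h1:14  h2:6  h3:6  h4:6  h5:0.
Shift WP4→2, WP5→2.
Schedule WP1@1, WP2@1, WP3@1, WP4@2, WP5@2: h1:8  h2:6  h3:6  h4:6  h5:6 — peak 8.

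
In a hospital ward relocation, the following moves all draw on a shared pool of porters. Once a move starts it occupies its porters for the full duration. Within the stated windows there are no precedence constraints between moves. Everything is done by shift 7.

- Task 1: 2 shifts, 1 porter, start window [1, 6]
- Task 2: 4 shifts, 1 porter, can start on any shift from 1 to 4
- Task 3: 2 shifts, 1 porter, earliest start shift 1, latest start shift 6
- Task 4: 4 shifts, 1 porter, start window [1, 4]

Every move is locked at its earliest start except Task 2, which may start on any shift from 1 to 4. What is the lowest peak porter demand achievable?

3

Task 2@1: s1:4  s2:4  s3:2  s4:2  s5:0  s6:0  s7:0 → peak 4
Task 2@2: s1:3  s2:4  s3:2  s4:2  s5:1  s6:0  s7:0 → peak 4
Task 2@3: s1:3  s2:3  s3:2  s4:2  s5:1  s6:1  s7:0 → peak 3
Task 2@4: s1:3  s2:3  s3:1  s4:2  s5:1  s6:1  s7:1 → peak 3
Best is Task 2@3, peak 3.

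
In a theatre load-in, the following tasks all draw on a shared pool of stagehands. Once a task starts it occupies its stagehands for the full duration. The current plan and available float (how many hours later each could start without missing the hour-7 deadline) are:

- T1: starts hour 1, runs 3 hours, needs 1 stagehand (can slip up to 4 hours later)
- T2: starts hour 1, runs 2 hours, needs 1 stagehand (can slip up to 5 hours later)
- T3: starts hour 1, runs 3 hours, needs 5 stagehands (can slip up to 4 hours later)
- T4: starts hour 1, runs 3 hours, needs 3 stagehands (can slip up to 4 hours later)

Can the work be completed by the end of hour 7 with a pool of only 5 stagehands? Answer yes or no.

yes

Schedule T1@1, T2@1, T3@4, T4@1: h1:5  h2:5  h3:4  h4:5  h5:5  h6:5  h7:0 — peak 5 ≤ 5.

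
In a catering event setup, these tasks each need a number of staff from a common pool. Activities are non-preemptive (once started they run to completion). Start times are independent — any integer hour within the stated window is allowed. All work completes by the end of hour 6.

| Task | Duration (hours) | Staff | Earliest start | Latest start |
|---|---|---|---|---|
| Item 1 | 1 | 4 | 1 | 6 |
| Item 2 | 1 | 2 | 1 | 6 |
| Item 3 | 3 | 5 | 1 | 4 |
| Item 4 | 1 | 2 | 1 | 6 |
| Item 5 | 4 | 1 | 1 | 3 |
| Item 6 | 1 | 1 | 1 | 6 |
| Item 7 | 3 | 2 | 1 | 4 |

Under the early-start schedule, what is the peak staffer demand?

Early-start schedule: Item 1@1, Item 2@1, Item 3@1, Item 4@1, Item 5@1, Item 6@1, Item 7@1.
Load per hour: hour 1: 17, hour 2: 8, hour 3: 8, hour 4: 1, hour 5: 0, hour 6: 0.
Peak is 17.

17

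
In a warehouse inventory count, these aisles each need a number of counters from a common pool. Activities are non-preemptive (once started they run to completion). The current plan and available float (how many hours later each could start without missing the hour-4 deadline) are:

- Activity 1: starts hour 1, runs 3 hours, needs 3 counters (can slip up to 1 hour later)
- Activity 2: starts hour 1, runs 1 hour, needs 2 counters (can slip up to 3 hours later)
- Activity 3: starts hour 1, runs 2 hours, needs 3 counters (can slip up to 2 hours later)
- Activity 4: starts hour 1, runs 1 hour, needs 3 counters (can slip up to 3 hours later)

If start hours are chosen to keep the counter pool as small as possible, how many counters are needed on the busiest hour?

Early-start (Activity 1@1, Activity 2@1, Activity 3@1, Activity 4@1) gives peak 11: h1:11  h2:6  h3:3  h4:0.
Shift Activity 3→2, Activity 4→4.
Schedule Activity 1@1, Activity 2@1, Activity 3@2, Activity 4@4: h1:5  h2:6  h3:6  h4:3 — peak 6.

6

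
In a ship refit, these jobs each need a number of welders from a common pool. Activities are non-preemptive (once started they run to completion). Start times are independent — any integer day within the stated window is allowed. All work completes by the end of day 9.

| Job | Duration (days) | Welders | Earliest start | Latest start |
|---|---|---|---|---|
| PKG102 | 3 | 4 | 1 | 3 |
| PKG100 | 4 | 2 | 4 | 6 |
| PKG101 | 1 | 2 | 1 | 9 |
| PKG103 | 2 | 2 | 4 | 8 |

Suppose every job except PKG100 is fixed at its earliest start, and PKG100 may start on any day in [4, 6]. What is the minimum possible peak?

PKG100@4: d1:6  d2:4  d3:4  d4:4  d5:4  d6:2  d7:2  d8:0  d9:0 → peak 6
PKG100@5: d1:6  d2:4  d3:4  d4:2  d5:4  d6:2  d7:2  d8:2  d9:0 → peak 6
PKG100@6: d1:6  d2:4  d3:4  d4:2  d5:2  d6:2  d7:2  d8:2  d9:2 → peak 6
Best is PKG100@4, peak 6.

6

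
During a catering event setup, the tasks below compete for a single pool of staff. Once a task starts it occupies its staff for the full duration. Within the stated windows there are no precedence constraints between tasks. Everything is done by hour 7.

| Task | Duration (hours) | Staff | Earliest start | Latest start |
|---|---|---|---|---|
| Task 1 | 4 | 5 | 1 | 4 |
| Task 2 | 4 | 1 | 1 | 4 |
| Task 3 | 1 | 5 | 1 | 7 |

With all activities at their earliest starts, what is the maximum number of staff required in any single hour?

11

Early-start schedule: Task 1@1, Task 2@1, Task 3@1.
Load per hour: hour 1: 11, hour 2: 6, hour 3: 6, hour 4: 6, hour 5: 0, hour 6: 0, hour 7: 0.
Peak is 11.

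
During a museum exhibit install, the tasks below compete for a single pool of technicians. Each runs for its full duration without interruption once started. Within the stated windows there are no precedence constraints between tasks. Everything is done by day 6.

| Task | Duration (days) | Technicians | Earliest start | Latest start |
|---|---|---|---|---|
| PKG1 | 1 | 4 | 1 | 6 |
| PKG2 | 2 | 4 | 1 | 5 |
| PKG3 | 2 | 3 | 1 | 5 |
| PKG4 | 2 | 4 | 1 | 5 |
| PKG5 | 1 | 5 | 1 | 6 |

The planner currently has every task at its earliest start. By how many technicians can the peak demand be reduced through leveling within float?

13

Early-start peak: d1:20  d2:11  d3:0  d4:0  d5:0  d6:0 ⇒ 20.
Leveled (PKG1@1, PKG2@2, PKG3@1, PKG4@4, PKG5@6): d1:7  d2:7  d3:4  d4:4  d5:4  d6:5 ⇒ 7.
Reduction 20 − 7 = 13.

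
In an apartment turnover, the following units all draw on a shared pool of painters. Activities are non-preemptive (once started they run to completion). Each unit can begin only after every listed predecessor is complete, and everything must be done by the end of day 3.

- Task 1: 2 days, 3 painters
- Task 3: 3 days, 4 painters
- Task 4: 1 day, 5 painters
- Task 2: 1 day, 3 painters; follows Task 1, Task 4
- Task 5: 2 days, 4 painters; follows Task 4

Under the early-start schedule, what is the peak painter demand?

12

Early-start schedule: Task 1@1, Task 3@1, Task 4@1, Task 2@3, Task 5@2.
Load per day: day 1: 12, day 2: 11, day 3: 11.
Peak is 12.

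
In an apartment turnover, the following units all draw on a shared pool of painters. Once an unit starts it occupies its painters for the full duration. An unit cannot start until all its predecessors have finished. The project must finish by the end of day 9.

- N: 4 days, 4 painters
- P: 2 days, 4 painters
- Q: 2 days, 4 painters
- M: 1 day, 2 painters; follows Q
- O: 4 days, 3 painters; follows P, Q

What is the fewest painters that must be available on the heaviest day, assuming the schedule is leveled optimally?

7

Early-start (N@1, P@1, Q@1, M@3, O@3) gives peak 12: d1:12  d2:12  d3:9  d4:7  d5:3  d6:3  d7:0  d8:0  d9:0.
Shift N→5, Q→3, M→5, O→6.
Schedule N@5, P@1, Q@3, M@5, O@6: d1:4  d2:4  d3:4  d4:4  d5:6  d6:7  d7:7  d8:7  d9:3 — peak 7.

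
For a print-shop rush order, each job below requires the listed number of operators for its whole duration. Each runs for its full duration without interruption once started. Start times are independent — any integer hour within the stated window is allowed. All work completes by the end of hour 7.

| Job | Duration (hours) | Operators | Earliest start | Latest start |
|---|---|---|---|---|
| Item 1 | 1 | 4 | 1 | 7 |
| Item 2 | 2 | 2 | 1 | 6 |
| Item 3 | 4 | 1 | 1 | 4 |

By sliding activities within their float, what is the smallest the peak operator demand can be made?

Early-start (Item 1@1, Item 2@1, Item 3@1) gives peak 7: h1:7  h2:3  h3:1  h4:1  h5:0  h6:0  h7:0.
Shift Item 2→2, Item 3→2.
Schedule Item 1@1, Item 2@2, Item 3@2: h1:4  h2:3  h3:3  h4:1  h5:1  h6:0  h7:0 — peak 4.

4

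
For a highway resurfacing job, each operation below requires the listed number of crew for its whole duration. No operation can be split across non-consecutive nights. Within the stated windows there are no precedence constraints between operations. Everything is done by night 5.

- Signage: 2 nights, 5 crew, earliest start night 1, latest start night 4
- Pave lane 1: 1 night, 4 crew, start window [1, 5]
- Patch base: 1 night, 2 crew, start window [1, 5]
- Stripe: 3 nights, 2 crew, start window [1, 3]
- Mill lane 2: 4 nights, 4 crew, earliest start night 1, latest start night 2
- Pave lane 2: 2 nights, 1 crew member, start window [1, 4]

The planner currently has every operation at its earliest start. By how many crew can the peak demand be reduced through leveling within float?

Early-start peak: n1:18  n2:12  n3:6  n4:4  n5:0 ⇒ 18.
Leveled (Signage@1, Pave lane 1@1, Patch base@3, Stripe@3, Mill lane 2@2, Pave lane 2@3): n1:9  n2:9  n3:9  n4:7  n5:6 ⇒ 9.
Reduction 18 − 9 = 9.

9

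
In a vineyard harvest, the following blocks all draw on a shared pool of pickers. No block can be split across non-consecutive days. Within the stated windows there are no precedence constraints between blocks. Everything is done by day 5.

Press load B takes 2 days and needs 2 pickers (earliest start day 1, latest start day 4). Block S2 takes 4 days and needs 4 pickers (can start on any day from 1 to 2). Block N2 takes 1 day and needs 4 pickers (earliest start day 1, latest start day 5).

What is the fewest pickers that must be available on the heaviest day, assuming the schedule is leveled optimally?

6

Early-start (Press load B@1, Block S2@1, Block N2@1) gives peak 10: d1:10  d2:6  d3:4  d4:4  d5:0.
Shift Block N2→5.
Schedule Press load B@1, Block S2@1, Block N2@5: d1:6  d2:6  d3:4  d4:4  d5:4 — peak 6.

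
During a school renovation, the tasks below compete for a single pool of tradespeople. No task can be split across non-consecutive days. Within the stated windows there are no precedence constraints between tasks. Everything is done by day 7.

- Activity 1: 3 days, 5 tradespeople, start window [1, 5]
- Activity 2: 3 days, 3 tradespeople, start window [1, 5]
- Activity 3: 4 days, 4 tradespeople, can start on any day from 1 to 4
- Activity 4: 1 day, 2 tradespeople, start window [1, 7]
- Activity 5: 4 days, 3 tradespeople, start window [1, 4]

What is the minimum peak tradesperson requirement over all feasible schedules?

9

Early-start (Activity 1@1, Activity 2@1, Activity 3@1, Activity 4@1, Activity 5@1) gives peak 17: d1:17  d2:15  d3:15  d4:7  d5:0  d6:0  d7:0.
Shift Activity 3→4, Activity 4→4, Activity 5→4.
Schedule Activity 1@1, Activity 2@1, Activity 3@4, Activity 4@4, Activity 5@4: d1:8  d2:8  d3:8  d4:9  d5:7  d6:7  d7:7 — peak 9.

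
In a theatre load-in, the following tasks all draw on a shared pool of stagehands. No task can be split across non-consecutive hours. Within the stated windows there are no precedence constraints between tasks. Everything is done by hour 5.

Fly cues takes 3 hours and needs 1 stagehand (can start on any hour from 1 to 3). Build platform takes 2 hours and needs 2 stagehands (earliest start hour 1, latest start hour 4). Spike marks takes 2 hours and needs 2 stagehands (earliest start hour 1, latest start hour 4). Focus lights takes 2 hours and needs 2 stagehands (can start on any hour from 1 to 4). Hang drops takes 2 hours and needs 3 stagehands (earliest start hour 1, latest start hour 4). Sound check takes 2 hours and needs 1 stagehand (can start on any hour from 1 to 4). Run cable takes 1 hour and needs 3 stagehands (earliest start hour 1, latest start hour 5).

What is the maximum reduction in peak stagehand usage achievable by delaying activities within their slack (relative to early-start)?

Early-start peak: h1:14  h2:11  h3:1  h4:0  h5:0 ⇒ 14.
Leveled (Fly cues@1, Build platform@1, Spike marks@1, Focus lights@3, Hang drops@3, Sound check@1, Run cable@5): h1:6  h2:6  h3:6  h4:5  h5:3 ⇒ 6.
Reduction 14 − 6 = 8.

8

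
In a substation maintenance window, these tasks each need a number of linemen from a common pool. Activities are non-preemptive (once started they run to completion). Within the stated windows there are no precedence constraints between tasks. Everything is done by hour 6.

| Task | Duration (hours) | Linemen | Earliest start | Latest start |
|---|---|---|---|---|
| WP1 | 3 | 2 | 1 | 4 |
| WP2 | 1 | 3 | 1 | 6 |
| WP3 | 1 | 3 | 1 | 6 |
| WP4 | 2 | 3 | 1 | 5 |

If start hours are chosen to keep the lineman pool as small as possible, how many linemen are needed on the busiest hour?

Early-start (WP1@1, WP2@1, WP3@1, WP4@1) gives peak 11: h1:11  h2:5  h3:2  h4:0  h5:0  h6:0.
Shift WP3→2, WP4→3.
Schedule WP1@1, WP2@1, WP3@2, WP4@3: h1:5  h2:5  h3:5  h4:3  h5:0  h6:0 — peak 5.

5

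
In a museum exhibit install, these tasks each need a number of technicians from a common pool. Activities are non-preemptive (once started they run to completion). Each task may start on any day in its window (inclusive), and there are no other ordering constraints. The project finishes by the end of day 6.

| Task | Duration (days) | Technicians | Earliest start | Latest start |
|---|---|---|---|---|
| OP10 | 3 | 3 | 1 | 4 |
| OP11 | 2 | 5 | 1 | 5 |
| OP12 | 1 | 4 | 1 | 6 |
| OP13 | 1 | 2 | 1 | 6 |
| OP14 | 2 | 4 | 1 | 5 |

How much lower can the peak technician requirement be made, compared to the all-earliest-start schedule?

11

Early-start peak: d1:18  d2:12  d3:3  d4:0  d5:0  d6:0 ⇒ 18.
Leveled (OP10@1, OP11@4, OP12@1, OP13@4, OP14@2): d1:7  d2:7  d3:7  d4:7  d5:5  d6:0 ⇒ 7.
Reduction 18 − 7 = 11.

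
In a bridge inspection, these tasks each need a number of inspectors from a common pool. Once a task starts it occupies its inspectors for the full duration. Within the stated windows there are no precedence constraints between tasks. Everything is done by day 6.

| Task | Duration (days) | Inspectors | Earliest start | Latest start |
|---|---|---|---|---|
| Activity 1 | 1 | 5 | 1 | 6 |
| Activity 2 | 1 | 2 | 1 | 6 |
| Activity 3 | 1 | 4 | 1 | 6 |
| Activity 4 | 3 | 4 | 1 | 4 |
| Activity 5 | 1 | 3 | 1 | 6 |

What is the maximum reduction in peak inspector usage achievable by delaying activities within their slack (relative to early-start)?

13

Early-start peak: d1:18  d2:4  d3:4  d4:0  d5:0  d6:0 ⇒ 18.
Leveled (Activity 1@1, Activity 2@2, Activity 3@3, Activity 4@4, Activity 5@2): d1:5  d2:5  d3:4  d4:4  d5:4  d6:4 ⇒ 5.
Reduction 18 − 5 = 13.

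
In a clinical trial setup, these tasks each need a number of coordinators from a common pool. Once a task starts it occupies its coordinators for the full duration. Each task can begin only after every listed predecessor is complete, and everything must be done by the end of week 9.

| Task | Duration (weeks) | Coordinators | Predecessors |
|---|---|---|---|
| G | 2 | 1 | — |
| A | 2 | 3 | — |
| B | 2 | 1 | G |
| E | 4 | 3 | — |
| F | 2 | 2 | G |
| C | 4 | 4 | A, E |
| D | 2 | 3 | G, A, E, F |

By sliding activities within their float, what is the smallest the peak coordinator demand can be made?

7

Schedule G@1, A@1, B@3, E@1, F@3, C@5, D@5: w1:7  w2:7  w3:6  w4:6  w5:7  w6:7  w7:4  w8:4  w9:0 — peak 7.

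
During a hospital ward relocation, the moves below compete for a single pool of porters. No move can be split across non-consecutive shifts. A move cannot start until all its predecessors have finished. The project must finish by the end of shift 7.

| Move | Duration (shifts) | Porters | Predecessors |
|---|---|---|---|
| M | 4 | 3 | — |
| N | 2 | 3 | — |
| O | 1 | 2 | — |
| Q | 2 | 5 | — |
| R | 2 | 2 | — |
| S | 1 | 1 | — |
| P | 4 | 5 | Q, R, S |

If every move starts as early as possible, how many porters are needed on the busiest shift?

Early-start schedule: M@1, N@1, O@1, Q@1, R@1, S@1, P@3.
Load per shift: shift 1: 16, shift 2: 13, shift 3: 8, shift 4: 8, shift 5: 5, shift 6: 5, shift 7: 0.
Peak is 16.

16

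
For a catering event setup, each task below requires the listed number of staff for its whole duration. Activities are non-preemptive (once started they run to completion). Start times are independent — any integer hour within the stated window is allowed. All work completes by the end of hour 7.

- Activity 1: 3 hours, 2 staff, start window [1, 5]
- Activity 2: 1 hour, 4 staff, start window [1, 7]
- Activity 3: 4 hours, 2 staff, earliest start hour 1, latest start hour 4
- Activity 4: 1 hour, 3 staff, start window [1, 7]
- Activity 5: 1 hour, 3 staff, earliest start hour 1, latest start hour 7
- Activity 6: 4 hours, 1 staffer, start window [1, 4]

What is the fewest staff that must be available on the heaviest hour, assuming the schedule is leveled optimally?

5

Early-start (Activity 1@1, Activity 2@1, Activity 3@1, Activity 4@1, Activity 5@1, Activity 6@1) gives peak 15: h1:15  h2:5  h3:5  h4:3  h5:0  h6:0  h7:0.
Shift Activity 2→5, Activity 4→6, Activity 5→7.
Schedule Activity 1@1, Activity 2@5, Activity 3@1, Activity 4@6, Activity 5@7, Activity 6@1: h1:5  h2:5  h3:5  h4:3  h5:4  h6:3  h7:3 — peak 5.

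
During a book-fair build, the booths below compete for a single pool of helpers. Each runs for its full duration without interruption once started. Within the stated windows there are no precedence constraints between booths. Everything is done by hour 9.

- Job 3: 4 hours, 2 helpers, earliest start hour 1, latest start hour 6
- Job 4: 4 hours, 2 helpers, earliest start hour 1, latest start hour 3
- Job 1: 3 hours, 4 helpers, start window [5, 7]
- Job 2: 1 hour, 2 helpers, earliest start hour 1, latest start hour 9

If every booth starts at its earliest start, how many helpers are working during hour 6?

4

At early start, hour 6 has: Job 1.
Demand: 4 = 4.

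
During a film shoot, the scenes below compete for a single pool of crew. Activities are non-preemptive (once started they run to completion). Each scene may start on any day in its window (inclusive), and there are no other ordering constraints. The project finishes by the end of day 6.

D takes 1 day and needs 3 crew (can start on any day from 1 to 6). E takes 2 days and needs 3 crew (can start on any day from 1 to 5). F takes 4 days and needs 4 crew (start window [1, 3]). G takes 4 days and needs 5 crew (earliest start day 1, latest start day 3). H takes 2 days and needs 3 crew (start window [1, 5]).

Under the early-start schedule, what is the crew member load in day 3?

At early start, day 3 has: F, G.
Demand: 4 + 5 = 9.

9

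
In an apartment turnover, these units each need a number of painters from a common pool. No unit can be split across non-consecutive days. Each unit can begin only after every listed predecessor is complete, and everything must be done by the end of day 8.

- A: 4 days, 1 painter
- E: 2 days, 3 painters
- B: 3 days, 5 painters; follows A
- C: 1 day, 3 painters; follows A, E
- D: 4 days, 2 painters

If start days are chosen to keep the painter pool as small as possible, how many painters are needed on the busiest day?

6

Early-start (A@1, E@1, B@5, C@5, D@1) gives peak 8: d1:6  d2:6  d3:3  d4:3  d5:8  d6:5  d7:5  d8:0.
Shift C→8.
Schedule A@1, E@1, B@5, C@8, D@1: d1:6  d2:6  d3:3  d4:3  d5:5  d6:5  d7:5  d8:3 — peak 6.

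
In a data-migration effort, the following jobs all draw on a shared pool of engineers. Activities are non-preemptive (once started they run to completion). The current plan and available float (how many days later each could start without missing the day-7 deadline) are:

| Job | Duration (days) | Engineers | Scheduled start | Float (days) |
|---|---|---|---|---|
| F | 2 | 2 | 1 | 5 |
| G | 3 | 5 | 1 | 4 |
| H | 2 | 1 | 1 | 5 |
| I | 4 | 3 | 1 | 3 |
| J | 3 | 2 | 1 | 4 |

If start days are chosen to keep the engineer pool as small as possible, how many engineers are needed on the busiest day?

7

Early-start (F@1, G@1, H@1, I@1, J@1) gives peak 13: d1:13  d2:13  d3:10  d4:3  d5:0  d6:0  d7:0.
Shift H→3, I→4, J→4.
Schedule F@1, G@1, H@3, I@4, J@4: d1:7  d2:7  d3:6  d4:6  d5:5  d6:5  d7:3 — peak 7.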